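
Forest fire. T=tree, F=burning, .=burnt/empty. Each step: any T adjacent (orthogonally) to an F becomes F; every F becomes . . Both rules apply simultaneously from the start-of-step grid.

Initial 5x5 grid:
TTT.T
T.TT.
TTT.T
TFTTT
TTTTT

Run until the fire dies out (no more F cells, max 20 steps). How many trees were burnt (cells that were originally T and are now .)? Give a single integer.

Step 1: +4 fires, +1 burnt (F count now 4)
Step 2: +5 fires, +4 burnt (F count now 5)
Step 3: +4 fires, +5 burnt (F count now 4)
Step 4: +5 fires, +4 burnt (F count now 5)
Step 5: +1 fires, +5 burnt (F count now 1)
Step 6: +0 fires, +1 burnt (F count now 0)
Fire out after step 6
Initially T: 20, now '.': 24
Total burnt (originally-T cells now '.'): 19

Answer: 19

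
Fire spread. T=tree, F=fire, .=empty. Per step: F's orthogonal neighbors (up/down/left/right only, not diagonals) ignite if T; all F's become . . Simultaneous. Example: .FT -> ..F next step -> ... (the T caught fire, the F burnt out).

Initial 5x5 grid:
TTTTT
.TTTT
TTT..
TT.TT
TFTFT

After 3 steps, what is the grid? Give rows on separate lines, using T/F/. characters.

Step 1: 5 trees catch fire, 2 burn out
  TTTTT
  .TTTT
  TTT..
  TF.FT
  F.F.F
Step 2: 3 trees catch fire, 5 burn out
  TTTTT
  .TTTT
  TFT..
  F...F
  .....
Step 3: 3 trees catch fire, 3 burn out
  TTTTT
  .FTTT
  F.F..
  .....
  .....

TTTTT
.FTTT
F.F..
.....
.....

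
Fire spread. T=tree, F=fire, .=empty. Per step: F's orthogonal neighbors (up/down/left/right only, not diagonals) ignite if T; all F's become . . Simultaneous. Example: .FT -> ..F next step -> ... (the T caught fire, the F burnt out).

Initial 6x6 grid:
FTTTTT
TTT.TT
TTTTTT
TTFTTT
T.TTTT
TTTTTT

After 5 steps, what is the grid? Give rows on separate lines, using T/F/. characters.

Step 1: 6 trees catch fire, 2 burn out
  .FTTTT
  FTT.TT
  TTFTTT
  TF.FTT
  T.FTTT
  TTTTTT
Step 2: 10 trees catch fire, 6 burn out
  ..FTTT
  .FF.TT
  FF.FTT
  F...FT
  T..FTT
  TTFTTT
Step 3: 7 trees catch fire, 10 burn out
  ...FTT
  ....TT
  ....FT
  .....F
  F...FT
  TF.FTT
Step 4: 6 trees catch fire, 7 burn out
  ....FT
  ....FT
  .....F
  ......
  .....F
  F...FT
Step 5: 3 trees catch fire, 6 burn out
  .....F
  .....F
  ......
  ......
  ......
  .....F

.....F
.....F
......
......
......
.....F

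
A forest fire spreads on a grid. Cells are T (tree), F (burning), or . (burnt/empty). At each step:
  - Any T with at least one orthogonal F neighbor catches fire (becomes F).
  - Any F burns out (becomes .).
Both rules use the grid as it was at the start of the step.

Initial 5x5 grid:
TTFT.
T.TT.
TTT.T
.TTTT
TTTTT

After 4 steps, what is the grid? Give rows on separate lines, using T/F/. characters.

Step 1: 3 trees catch fire, 1 burn out
  TF.F.
  T.FT.
  TTT.T
  .TTTT
  TTTTT
Step 2: 3 trees catch fire, 3 burn out
  F....
  T..F.
  TTF.T
  .TTTT
  TTTTT
Step 3: 3 trees catch fire, 3 burn out
  .....
  F....
  TF..T
  .TFTT
  TTTTT
Step 4: 4 trees catch fire, 3 burn out
  .....
  .....
  F...T
  .F.FT
  TTFTT

.....
.....
F...T
.F.FT
TTFTT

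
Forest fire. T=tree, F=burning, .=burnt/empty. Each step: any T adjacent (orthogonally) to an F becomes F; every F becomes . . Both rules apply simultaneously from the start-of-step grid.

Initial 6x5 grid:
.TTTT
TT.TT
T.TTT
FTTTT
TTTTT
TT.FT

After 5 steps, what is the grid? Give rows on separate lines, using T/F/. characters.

Step 1: 5 trees catch fire, 2 burn out
  .TTTT
  TT.TT
  F.TTT
  .FTTT
  FTTFT
  TT..F
Step 2: 7 trees catch fire, 5 burn out
  .TTTT
  FT.TT
  ..TTT
  ..FFT
  .FF.F
  FT...
Step 3: 5 trees catch fire, 7 burn out
  .TTTT
  .F.TT
  ..FFT
  ....F
  .....
  .F...
Step 4: 3 trees catch fire, 5 burn out
  .FTTT
  ...FT
  ....F
  .....
  .....
  .....
Step 5: 3 trees catch fire, 3 burn out
  ..FFT
  ....F
  .....
  .....
  .....
  .....

..FFT
....F
.....
.....
.....
.....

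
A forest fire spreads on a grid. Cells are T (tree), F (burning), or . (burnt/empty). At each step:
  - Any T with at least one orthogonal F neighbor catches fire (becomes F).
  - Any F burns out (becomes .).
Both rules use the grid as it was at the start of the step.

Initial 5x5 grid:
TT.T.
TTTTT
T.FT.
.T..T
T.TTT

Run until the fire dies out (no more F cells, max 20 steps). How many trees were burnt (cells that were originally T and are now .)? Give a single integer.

Answer: 10

Derivation:
Step 1: +2 fires, +1 burnt (F count now 2)
Step 2: +2 fires, +2 burnt (F count now 2)
Step 3: +4 fires, +2 burnt (F count now 4)
Step 4: +2 fires, +4 burnt (F count now 2)
Step 5: +0 fires, +2 burnt (F count now 0)
Fire out after step 5
Initially T: 16, now '.': 19
Total burnt (originally-T cells now '.'): 10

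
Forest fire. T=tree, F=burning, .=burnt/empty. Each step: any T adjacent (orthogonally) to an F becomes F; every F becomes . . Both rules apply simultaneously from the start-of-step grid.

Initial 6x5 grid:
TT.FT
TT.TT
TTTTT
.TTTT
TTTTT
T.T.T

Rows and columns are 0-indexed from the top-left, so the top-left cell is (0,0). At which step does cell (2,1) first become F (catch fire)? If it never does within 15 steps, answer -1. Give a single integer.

Step 1: cell (2,1)='T' (+2 fires, +1 burnt)
Step 2: cell (2,1)='T' (+2 fires, +2 burnt)
Step 3: cell (2,1)='T' (+3 fires, +2 burnt)
Step 4: cell (2,1)='F' (+4 fires, +3 burnt)
  -> target ignites at step 4
Step 5: cell (2,1)='.' (+5 fires, +4 burnt)
Step 6: cell (2,1)='.' (+5 fires, +5 burnt)
Step 7: cell (2,1)='.' (+2 fires, +5 burnt)
Step 8: cell (2,1)='.' (+1 fires, +2 burnt)
Step 9: cell (2,1)='.' (+0 fires, +1 burnt)
  fire out at step 9

4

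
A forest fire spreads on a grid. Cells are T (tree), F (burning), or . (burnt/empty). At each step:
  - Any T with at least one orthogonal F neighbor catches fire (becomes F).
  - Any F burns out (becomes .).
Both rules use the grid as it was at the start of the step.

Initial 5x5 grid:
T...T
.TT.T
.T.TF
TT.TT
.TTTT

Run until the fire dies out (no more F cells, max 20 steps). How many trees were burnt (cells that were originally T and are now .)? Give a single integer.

Step 1: +3 fires, +1 burnt (F count now 3)
Step 2: +3 fires, +3 burnt (F count now 3)
Step 3: +1 fires, +3 burnt (F count now 1)
Step 4: +1 fires, +1 burnt (F count now 1)
Step 5: +1 fires, +1 burnt (F count now 1)
Step 6: +1 fires, +1 burnt (F count now 1)
Step 7: +2 fires, +1 burnt (F count now 2)
Step 8: +1 fires, +2 burnt (F count now 1)
Step 9: +1 fires, +1 burnt (F count now 1)
Step 10: +0 fires, +1 burnt (F count now 0)
Fire out after step 10
Initially T: 15, now '.': 24
Total burnt (originally-T cells now '.'): 14

Answer: 14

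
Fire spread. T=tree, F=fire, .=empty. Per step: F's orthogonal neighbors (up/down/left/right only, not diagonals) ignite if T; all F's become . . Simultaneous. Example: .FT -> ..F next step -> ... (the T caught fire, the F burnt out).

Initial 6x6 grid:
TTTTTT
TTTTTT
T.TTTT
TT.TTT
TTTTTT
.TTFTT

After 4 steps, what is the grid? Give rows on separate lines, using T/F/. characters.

Step 1: 3 trees catch fire, 1 burn out
  TTTTTT
  TTTTTT
  T.TTTT
  TT.TTT
  TTTFTT
  .TF.FT
Step 2: 5 trees catch fire, 3 burn out
  TTTTTT
  TTTTTT
  T.TTTT
  TT.FTT
  TTF.FT
  .F...F
Step 3: 4 trees catch fire, 5 burn out
  TTTTTT
  TTTTTT
  T.TFTT
  TT..FT
  TF...F
  ......
Step 4: 6 trees catch fire, 4 burn out
  TTTTTT
  TTTFTT
  T.F.FT
  TF...F
  F.....
  ......

TTTTTT
TTTFTT
T.F.FT
TF...F
F.....
......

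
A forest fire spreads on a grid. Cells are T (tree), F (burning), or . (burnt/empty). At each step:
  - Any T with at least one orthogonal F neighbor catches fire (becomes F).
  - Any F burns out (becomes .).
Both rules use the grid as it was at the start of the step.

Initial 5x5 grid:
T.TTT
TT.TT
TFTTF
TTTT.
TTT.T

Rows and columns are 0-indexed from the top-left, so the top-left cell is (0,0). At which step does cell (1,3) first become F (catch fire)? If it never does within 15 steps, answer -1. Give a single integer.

Step 1: cell (1,3)='T' (+6 fires, +2 burnt)
Step 2: cell (1,3)='F' (+7 fires, +6 burnt)
  -> target ignites at step 2
Step 3: cell (1,3)='.' (+4 fires, +7 burnt)
Step 4: cell (1,3)='.' (+1 fires, +4 burnt)
Step 5: cell (1,3)='.' (+0 fires, +1 burnt)
  fire out at step 5

2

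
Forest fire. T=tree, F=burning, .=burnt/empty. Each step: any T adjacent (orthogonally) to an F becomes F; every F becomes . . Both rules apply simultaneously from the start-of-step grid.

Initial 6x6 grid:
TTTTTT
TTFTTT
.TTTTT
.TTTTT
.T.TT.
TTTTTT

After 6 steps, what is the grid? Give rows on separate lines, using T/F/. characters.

Step 1: 4 trees catch fire, 1 burn out
  TTFTTT
  TF.FTT
  .TFTTT
  .TTTTT
  .T.TT.
  TTTTTT
Step 2: 7 trees catch fire, 4 burn out
  TF.FTT
  F...FT
  .F.FTT
  .TFTTT
  .T.TT.
  TTTTTT
Step 3: 6 trees catch fire, 7 burn out
  F...FT
  .....F
  ....FT
  .F.FTT
  .T.TT.
  TTTTTT
Step 4: 5 trees catch fire, 6 burn out
  .....F
  ......
  .....F
  ....FT
  .F.FT.
  TTTTTT
Step 5: 4 trees catch fire, 5 burn out
  ......
  ......
  ......
  .....F
  ....F.
  TFTFTT
Step 6: 3 trees catch fire, 4 burn out
  ......
  ......
  ......
  ......
  ......
  F.F.FT

......
......
......
......
......
F.F.FT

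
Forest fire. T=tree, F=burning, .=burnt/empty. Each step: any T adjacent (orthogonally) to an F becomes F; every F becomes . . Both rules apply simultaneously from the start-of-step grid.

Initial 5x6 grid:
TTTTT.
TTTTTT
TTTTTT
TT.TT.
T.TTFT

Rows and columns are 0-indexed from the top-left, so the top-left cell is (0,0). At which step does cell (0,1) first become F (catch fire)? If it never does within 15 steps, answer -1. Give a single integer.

Step 1: cell (0,1)='T' (+3 fires, +1 burnt)
Step 2: cell (0,1)='T' (+3 fires, +3 burnt)
Step 3: cell (0,1)='T' (+3 fires, +3 burnt)
Step 4: cell (0,1)='T' (+4 fires, +3 burnt)
Step 5: cell (0,1)='T' (+3 fires, +4 burnt)
Step 6: cell (0,1)='T' (+4 fires, +3 burnt)
Step 7: cell (0,1)='F' (+3 fires, +4 burnt)
  -> target ignites at step 7
Step 8: cell (0,1)='.' (+2 fires, +3 burnt)
Step 9: cell (0,1)='.' (+0 fires, +2 burnt)
  fire out at step 9

7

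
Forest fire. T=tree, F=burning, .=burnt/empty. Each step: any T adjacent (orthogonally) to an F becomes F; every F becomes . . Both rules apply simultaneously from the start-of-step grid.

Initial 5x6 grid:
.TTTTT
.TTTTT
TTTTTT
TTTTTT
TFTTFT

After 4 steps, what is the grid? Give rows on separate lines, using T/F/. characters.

Step 1: 6 trees catch fire, 2 burn out
  .TTTTT
  .TTTTT
  TTTTTT
  TFTTFT
  F.FF.F
Step 2: 6 trees catch fire, 6 burn out
  .TTTTT
  .TTTTT
  TFTTFT
  F.FF.F
  ......
Step 3: 6 trees catch fire, 6 burn out
  .TTTTT
  .FTTFT
  F.FF.F
  ......
  ......
Step 4: 5 trees catch fire, 6 burn out
  .FTTFT
  ..FF.F
  ......
  ......
  ......

.FTTFT
..FF.F
......
......
......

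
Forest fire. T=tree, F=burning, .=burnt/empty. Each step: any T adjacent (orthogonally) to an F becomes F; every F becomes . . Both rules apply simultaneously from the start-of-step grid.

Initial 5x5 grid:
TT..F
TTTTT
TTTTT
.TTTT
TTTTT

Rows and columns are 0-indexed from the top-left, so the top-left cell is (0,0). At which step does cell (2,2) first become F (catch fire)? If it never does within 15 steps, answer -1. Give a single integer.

Step 1: cell (2,2)='T' (+1 fires, +1 burnt)
Step 2: cell (2,2)='T' (+2 fires, +1 burnt)
Step 3: cell (2,2)='T' (+3 fires, +2 burnt)
Step 4: cell (2,2)='F' (+4 fires, +3 burnt)
  -> target ignites at step 4
Step 5: cell (2,2)='.' (+5 fires, +4 burnt)
Step 6: cell (2,2)='.' (+4 fires, +5 burnt)
Step 7: cell (2,2)='.' (+1 fires, +4 burnt)
Step 8: cell (2,2)='.' (+1 fires, +1 burnt)
Step 9: cell (2,2)='.' (+0 fires, +1 burnt)
  fire out at step 9

4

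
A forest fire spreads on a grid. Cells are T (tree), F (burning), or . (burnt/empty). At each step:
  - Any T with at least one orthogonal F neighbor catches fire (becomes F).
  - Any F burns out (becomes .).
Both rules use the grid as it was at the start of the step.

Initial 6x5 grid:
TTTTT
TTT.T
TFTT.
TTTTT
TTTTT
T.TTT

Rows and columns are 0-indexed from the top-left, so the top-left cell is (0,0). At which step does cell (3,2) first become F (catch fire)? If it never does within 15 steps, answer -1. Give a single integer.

Step 1: cell (3,2)='T' (+4 fires, +1 burnt)
Step 2: cell (3,2)='F' (+7 fires, +4 burnt)
  -> target ignites at step 2
Step 3: cell (3,2)='.' (+5 fires, +7 burnt)
Step 4: cell (3,2)='.' (+5 fires, +5 burnt)
Step 5: cell (3,2)='.' (+3 fires, +5 burnt)
Step 6: cell (3,2)='.' (+2 fires, +3 burnt)
Step 7: cell (3,2)='.' (+0 fires, +2 burnt)
  fire out at step 7

2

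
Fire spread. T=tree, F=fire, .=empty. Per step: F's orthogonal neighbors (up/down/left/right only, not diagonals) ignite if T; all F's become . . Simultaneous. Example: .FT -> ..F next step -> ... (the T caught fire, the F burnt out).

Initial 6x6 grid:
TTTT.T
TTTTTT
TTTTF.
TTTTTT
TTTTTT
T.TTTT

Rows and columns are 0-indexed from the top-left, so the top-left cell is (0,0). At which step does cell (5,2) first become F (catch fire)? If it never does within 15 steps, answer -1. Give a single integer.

Step 1: cell (5,2)='T' (+3 fires, +1 burnt)
Step 2: cell (5,2)='T' (+6 fires, +3 burnt)
Step 3: cell (5,2)='T' (+8 fires, +6 burnt)
Step 4: cell (5,2)='T' (+7 fires, +8 burnt)
Step 5: cell (5,2)='F' (+5 fires, +7 burnt)
  -> target ignites at step 5
Step 6: cell (5,2)='.' (+2 fires, +5 burnt)
Step 7: cell (5,2)='.' (+1 fires, +2 burnt)
Step 8: cell (5,2)='.' (+0 fires, +1 burnt)
  fire out at step 8

5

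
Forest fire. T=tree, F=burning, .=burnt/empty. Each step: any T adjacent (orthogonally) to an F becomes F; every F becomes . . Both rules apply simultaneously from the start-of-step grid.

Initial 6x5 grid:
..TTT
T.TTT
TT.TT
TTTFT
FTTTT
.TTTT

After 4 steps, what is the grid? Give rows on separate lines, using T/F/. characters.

Step 1: 6 trees catch fire, 2 burn out
  ..TTT
  T.TTT
  TT.FT
  FTF.F
  .FTFT
  .TTTT
Step 2: 8 trees catch fire, 6 burn out
  ..TTT
  T.TFT
  FT..F
  .F...
  ..F.F
  .FTFT
Step 3: 7 trees catch fire, 8 burn out
  ..TFT
  F.F.F
  .F...
  .....
  .....
  ..F.F
Step 4: 2 trees catch fire, 7 burn out
  ..F.F
  .....
  .....
  .....
  .....
  .....

..F.F
.....
.....
.....
.....
.....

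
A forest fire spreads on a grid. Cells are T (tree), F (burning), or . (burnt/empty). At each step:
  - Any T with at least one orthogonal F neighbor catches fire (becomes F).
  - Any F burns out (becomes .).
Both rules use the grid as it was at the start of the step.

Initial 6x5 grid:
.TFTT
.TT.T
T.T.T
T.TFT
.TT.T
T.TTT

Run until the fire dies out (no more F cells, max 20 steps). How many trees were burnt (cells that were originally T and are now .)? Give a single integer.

Step 1: +5 fires, +2 burnt (F count now 5)
Step 2: +6 fires, +5 burnt (F count now 6)
Step 3: +4 fires, +6 burnt (F count now 4)
Step 4: +1 fires, +4 burnt (F count now 1)
Step 5: +0 fires, +1 burnt (F count now 0)
Fire out after step 5
Initially T: 19, now '.': 27
Total burnt (originally-T cells now '.'): 16

Answer: 16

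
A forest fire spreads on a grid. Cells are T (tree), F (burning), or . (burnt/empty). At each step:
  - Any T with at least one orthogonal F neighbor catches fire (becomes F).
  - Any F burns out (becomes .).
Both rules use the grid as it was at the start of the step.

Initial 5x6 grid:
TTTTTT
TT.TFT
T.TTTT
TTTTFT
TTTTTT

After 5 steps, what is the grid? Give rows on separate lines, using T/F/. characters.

Step 1: 7 trees catch fire, 2 burn out
  TTTTFT
  TT.F.F
  T.TTFT
  TTTF.F
  TTTTFT
Step 2: 7 trees catch fire, 7 burn out
  TTTF.F
  TT....
  T.TF.F
  TTF...
  TTTF.F
Step 3: 4 trees catch fire, 7 burn out
  TTF...
  TT....
  T.F...
  TF....
  TTF...
Step 4: 3 trees catch fire, 4 burn out
  TF....
  TT....
  T.....
  F.....
  TF....
Step 5: 4 trees catch fire, 3 burn out
  F.....
  TF....
  F.....
  ......
  F.....

F.....
TF....
F.....
......
F.....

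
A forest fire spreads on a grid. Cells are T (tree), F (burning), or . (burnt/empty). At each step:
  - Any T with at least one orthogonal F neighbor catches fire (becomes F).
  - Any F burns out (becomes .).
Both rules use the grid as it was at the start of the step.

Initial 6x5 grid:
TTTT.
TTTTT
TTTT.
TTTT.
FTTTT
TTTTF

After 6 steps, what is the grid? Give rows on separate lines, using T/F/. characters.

Step 1: 5 trees catch fire, 2 burn out
  TTTT.
  TTTTT
  TTTT.
  FTTT.
  .FTTF
  FTTF.
Step 2: 6 trees catch fire, 5 burn out
  TTTT.
  TTTTT
  FTTT.
  .FTT.
  ..FF.
  .FF..
Step 3: 4 trees catch fire, 6 burn out
  TTTT.
  FTTTT
  .FTT.
  ..FF.
  .....
  .....
Step 4: 4 trees catch fire, 4 burn out
  FTTT.
  .FTTT
  ..FF.
  .....
  .....
  .....
Step 5: 3 trees catch fire, 4 burn out
  .FTT.
  ..FFT
  .....
  .....
  .....
  .....
Step 6: 3 trees catch fire, 3 burn out
  ..FF.
  ....F
  .....
  .....
  .....
  .....

..FF.
....F
.....
.....
.....
.....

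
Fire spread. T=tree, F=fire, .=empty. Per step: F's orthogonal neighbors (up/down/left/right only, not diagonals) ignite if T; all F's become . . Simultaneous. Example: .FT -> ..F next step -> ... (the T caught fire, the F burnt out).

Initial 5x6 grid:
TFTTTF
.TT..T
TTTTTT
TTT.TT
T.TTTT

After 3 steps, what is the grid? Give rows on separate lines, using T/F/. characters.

Step 1: 5 trees catch fire, 2 burn out
  F.FTF.
  .FT..F
  TTTTTT
  TTT.TT
  T.TTTT
Step 2: 4 trees catch fire, 5 burn out
  ...F..
  ..F...
  TFTTTF
  TTT.TT
  T.TTTT
Step 3: 5 trees catch fire, 4 burn out
  ......
  ......
  F.FTF.
  TFT.TF
  T.TTTT

......
......
F.FTF.
TFT.TF
T.TTTT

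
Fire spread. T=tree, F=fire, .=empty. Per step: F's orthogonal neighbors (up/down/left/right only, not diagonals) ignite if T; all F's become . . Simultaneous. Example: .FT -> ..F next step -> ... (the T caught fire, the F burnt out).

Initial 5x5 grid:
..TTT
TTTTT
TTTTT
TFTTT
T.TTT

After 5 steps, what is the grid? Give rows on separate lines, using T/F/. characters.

Step 1: 3 trees catch fire, 1 burn out
  ..TTT
  TTTTT
  TFTTT
  F.FTT
  T.TTT
Step 2: 6 trees catch fire, 3 burn out
  ..TTT
  TFTTT
  F.FTT
  ...FT
  F.FTT
Step 3: 5 trees catch fire, 6 burn out
  ..TTT
  F.FTT
  ...FT
  ....F
  ...FT
Step 4: 4 trees catch fire, 5 burn out
  ..FTT
  ...FT
  ....F
  .....
  ....F
Step 5: 2 trees catch fire, 4 burn out
  ...FT
  ....F
  .....
  .....
  .....

...FT
....F
.....
.....
.....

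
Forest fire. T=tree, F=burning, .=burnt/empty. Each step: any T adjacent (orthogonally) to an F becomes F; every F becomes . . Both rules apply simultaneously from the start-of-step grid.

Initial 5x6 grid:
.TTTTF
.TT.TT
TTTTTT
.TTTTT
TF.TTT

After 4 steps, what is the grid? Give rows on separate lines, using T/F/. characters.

Step 1: 4 trees catch fire, 2 burn out
  .TTTF.
  .TT.TF
  TTTTTT
  .FTTTT
  F..TTT
Step 2: 5 trees catch fire, 4 burn out
  .TTF..
  .TT.F.
  TFTTTF
  ..FTTT
  ...TTT
Step 3: 7 trees catch fire, 5 burn out
  .TF...
  .FT...
  F.FTF.
  ...FTF
  ...TTT
Step 4: 6 trees catch fire, 7 burn out
  .F....
  ..F...
  ...F..
  ....F.
  ...FTF

.F....
..F...
...F..
....F.
...FTF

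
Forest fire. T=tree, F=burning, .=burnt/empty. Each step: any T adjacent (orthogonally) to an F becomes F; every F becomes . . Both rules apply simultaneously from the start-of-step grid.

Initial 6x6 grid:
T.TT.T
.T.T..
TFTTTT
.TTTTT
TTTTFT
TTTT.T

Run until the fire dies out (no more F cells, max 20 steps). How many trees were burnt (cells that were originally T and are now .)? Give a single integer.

Answer: 24

Derivation:
Step 1: +7 fires, +2 burnt (F count now 7)
Step 2: +9 fires, +7 burnt (F count now 9)
Step 3: +5 fires, +9 burnt (F count now 5)
Step 4: +2 fires, +5 burnt (F count now 2)
Step 5: +1 fires, +2 burnt (F count now 1)
Step 6: +0 fires, +1 burnt (F count now 0)
Fire out after step 6
Initially T: 26, now '.': 34
Total burnt (originally-T cells now '.'): 24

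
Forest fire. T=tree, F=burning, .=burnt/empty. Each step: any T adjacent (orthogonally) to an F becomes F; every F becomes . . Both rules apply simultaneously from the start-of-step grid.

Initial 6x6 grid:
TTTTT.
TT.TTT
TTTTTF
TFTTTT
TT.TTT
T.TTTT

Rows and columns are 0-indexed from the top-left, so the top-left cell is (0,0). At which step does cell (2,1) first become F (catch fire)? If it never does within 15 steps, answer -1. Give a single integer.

Step 1: cell (2,1)='F' (+7 fires, +2 burnt)
  -> target ignites at step 1
Step 2: cell (2,1)='.' (+9 fires, +7 burnt)
Step 3: cell (2,1)='.' (+8 fires, +9 burnt)
Step 4: cell (2,1)='.' (+5 fires, +8 burnt)
Step 5: cell (2,1)='.' (+1 fires, +5 burnt)
Step 6: cell (2,1)='.' (+0 fires, +1 burnt)
  fire out at step 6

1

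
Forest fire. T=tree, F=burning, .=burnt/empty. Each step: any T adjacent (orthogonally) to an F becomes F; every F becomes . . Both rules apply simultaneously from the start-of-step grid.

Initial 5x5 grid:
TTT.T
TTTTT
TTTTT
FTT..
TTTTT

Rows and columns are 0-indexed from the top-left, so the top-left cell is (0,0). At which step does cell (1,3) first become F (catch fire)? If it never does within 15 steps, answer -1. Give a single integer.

Step 1: cell (1,3)='T' (+3 fires, +1 burnt)
Step 2: cell (1,3)='T' (+4 fires, +3 burnt)
Step 3: cell (1,3)='T' (+4 fires, +4 burnt)
Step 4: cell (1,3)='T' (+4 fires, +4 burnt)
Step 5: cell (1,3)='F' (+4 fires, +4 burnt)
  -> target ignites at step 5
Step 6: cell (1,3)='.' (+1 fires, +4 burnt)
Step 7: cell (1,3)='.' (+1 fires, +1 burnt)
Step 8: cell (1,3)='.' (+0 fires, +1 burnt)
  fire out at step 8

5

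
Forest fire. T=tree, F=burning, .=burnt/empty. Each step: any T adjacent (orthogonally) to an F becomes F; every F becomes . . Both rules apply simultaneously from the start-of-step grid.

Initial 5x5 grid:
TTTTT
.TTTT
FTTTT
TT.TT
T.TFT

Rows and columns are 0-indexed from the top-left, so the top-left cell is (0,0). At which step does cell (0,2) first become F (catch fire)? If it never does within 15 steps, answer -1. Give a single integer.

Step 1: cell (0,2)='T' (+5 fires, +2 burnt)
Step 2: cell (0,2)='T' (+6 fires, +5 burnt)
Step 3: cell (0,2)='T' (+4 fires, +6 burnt)
Step 4: cell (0,2)='F' (+4 fires, +4 burnt)
  -> target ignites at step 4
Step 5: cell (0,2)='.' (+1 fires, +4 burnt)
Step 6: cell (0,2)='.' (+0 fires, +1 burnt)
  fire out at step 6

4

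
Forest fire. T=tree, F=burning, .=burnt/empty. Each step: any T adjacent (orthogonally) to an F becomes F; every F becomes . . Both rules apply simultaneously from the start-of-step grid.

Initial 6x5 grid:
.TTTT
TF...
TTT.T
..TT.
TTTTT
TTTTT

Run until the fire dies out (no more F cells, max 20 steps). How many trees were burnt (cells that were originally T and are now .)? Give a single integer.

Answer: 20

Derivation:
Step 1: +3 fires, +1 burnt (F count now 3)
Step 2: +3 fires, +3 burnt (F count now 3)
Step 3: +2 fires, +3 burnt (F count now 2)
Step 4: +3 fires, +2 burnt (F count now 3)
Step 5: +3 fires, +3 burnt (F count now 3)
Step 6: +4 fires, +3 burnt (F count now 4)
Step 7: +2 fires, +4 burnt (F count now 2)
Step 8: +0 fires, +2 burnt (F count now 0)
Fire out after step 8
Initially T: 21, now '.': 29
Total burnt (originally-T cells now '.'): 20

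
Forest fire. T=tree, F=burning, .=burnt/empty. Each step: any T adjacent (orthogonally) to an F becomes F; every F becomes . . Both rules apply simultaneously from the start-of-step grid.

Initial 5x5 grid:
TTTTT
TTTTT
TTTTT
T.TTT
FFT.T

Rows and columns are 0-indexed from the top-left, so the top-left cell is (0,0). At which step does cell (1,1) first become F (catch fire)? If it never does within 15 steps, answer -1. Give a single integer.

Step 1: cell (1,1)='T' (+2 fires, +2 burnt)
Step 2: cell (1,1)='T' (+2 fires, +2 burnt)
Step 3: cell (1,1)='T' (+4 fires, +2 burnt)
Step 4: cell (1,1)='F' (+5 fires, +4 burnt)
  -> target ignites at step 4
Step 5: cell (1,1)='.' (+5 fires, +5 burnt)
Step 6: cell (1,1)='.' (+2 fires, +5 burnt)
Step 7: cell (1,1)='.' (+1 fires, +2 burnt)
Step 8: cell (1,1)='.' (+0 fires, +1 burnt)
  fire out at step 8

4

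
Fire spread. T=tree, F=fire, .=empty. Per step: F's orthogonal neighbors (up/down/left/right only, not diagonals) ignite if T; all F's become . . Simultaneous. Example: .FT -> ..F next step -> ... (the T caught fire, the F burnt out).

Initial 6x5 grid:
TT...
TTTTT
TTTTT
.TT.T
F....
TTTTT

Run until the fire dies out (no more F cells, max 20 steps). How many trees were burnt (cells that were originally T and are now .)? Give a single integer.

Answer: 5

Derivation:
Step 1: +1 fires, +1 burnt (F count now 1)
Step 2: +1 fires, +1 burnt (F count now 1)
Step 3: +1 fires, +1 burnt (F count now 1)
Step 4: +1 fires, +1 burnt (F count now 1)
Step 5: +1 fires, +1 burnt (F count now 1)
Step 6: +0 fires, +1 burnt (F count now 0)
Fire out after step 6
Initially T: 20, now '.': 15
Total burnt (originally-T cells now '.'): 5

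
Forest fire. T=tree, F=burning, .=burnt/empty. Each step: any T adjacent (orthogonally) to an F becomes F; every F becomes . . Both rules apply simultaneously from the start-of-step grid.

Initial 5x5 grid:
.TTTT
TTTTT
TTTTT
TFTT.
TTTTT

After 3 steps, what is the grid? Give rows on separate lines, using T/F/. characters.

Step 1: 4 trees catch fire, 1 burn out
  .TTTT
  TTTTT
  TFTTT
  F.FT.
  TFTTT
Step 2: 6 trees catch fire, 4 burn out
  .TTTT
  TFTTT
  F.FTT
  ...F.
  F.FTT
Step 3: 5 trees catch fire, 6 burn out
  .FTTT
  F.FTT
  ...FT
  .....
  ...FT

.FTTT
F.FTT
...FT
.....
...FT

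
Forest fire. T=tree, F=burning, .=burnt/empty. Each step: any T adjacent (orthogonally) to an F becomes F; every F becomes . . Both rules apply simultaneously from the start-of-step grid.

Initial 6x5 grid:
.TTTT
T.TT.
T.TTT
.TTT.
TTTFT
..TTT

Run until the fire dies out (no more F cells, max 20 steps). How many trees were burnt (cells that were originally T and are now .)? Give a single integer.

Step 1: +4 fires, +1 burnt (F count now 4)
Step 2: +5 fires, +4 burnt (F count now 5)
Step 3: +5 fires, +5 burnt (F count now 5)
Step 4: +2 fires, +5 burnt (F count now 2)
Step 5: +2 fires, +2 burnt (F count now 2)
Step 6: +1 fires, +2 burnt (F count now 1)
Step 7: +0 fires, +1 burnt (F count now 0)
Fire out after step 7
Initially T: 21, now '.': 28
Total burnt (originally-T cells now '.'): 19

Answer: 19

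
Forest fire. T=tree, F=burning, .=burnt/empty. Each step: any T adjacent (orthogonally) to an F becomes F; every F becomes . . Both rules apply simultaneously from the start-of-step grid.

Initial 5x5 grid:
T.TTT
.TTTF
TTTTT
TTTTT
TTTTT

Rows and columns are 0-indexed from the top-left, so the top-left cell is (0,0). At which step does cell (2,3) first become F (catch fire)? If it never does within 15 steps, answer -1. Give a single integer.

Step 1: cell (2,3)='T' (+3 fires, +1 burnt)
Step 2: cell (2,3)='F' (+4 fires, +3 burnt)
  -> target ignites at step 2
Step 3: cell (2,3)='.' (+5 fires, +4 burnt)
Step 4: cell (2,3)='.' (+3 fires, +5 burnt)
Step 5: cell (2,3)='.' (+3 fires, +3 burnt)
Step 6: cell (2,3)='.' (+2 fires, +3 burnt)
Step 7: cell (2,3)='.' (+1 fires, +2 burnt)
Step 8: cell (2,3)='.' (+0 fires, +1 burnt)
  fire out at step 8

2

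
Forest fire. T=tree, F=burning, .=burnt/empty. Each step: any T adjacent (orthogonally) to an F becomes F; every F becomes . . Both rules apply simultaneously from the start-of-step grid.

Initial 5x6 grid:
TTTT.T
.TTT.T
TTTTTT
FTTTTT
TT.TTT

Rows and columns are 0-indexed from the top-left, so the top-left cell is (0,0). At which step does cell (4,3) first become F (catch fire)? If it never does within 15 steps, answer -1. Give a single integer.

Step 1: cell (4,3)='T' (+3 fires, +1 burnt)
Step 2: cell (4,3)='T' (+3 fires, +3 burnt)
Step 3: cell (4,3)='T' (+3 fires, +3 burnt)
Step 4: cell (4,3)='F' (+5 fires, +3 burnt)
  -> target ignites at step 4
Step 5: cell (4,3)='.' (+6 fires, +5 burnt)
Step 6: cell (4,3)='.' (+3 fires, +6 burnt)
Step 7: cell (4,3)='.' (+1 fires, +3 burnt)
Step 8: cell (4,3)='.' (+1 fires, +1 burnt)
Step 9: cell (4,3)='.' (+0 fires, +1 burnt)
  fire out at step 9

4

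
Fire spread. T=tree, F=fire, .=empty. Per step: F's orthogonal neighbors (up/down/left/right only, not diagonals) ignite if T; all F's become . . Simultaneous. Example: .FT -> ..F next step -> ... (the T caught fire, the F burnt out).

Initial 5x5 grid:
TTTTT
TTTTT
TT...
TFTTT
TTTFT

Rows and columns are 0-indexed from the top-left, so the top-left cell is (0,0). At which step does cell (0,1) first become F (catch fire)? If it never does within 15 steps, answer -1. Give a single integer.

Step 1: cell (0,1)='T' (+7 fires, +2 burnt)
Step 2: cell (0,1)='T' (+4 fires, +7 burnt)
Step 3: cell (0,1)='F' (+3 fires, +4 burnt)
  -> target ignites at step 3
Step 4: cell (0,1)='.' (+3 fires, +3 burnt)
Step 5: cell (0,1)='.' (+2 fires, +3 burnt)
Step 6: cell (0,1)='.' (+1 fires, +2 burnt)
Step 7: cell (0,1)='.' (+0 fires, +1 burnt)
  fire out at step 7

3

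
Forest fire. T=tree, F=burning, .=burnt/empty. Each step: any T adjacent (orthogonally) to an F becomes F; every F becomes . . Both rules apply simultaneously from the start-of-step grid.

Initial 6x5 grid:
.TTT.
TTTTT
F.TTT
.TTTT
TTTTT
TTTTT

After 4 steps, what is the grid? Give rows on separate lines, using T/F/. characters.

Step 1: 1 trees catch fire, 1 burn out
  .TTT.
  FTTTT
  ..TTT
  .TTTT
  TTTTT
  TTTTT
Step 2: 1 trees catch fire, 1 burn out
  .TTT.
  .FTTT
  ..TTT
  .TTTT
  TTTTT
  TTTTT
Step 3: 2 trees catch fire, 1 burn out
  .FTT.
  ..FTT
  ..TTT
  .TTTT
  TTTTT
  TTTTT
Step 4: 3 trees catch fire, 2 burn out
  ..FT.
  ...FT
  ..FTT
  .TTTT
  TTTTT
  TTTTT

..FT.
...FT
..FTT
.TTTT
TTTTT
TTTTT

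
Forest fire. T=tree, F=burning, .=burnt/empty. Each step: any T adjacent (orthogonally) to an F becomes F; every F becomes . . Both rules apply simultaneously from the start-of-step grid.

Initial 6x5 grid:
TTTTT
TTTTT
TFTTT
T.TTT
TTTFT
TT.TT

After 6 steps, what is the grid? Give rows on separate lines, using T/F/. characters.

Step 1: 7 trees catch fire, 2 burn out
  TTTTT
  TFTTT
  F.FTT
  T.TFT
  TTF.F
  TT.FT
Step 2: 9 trees catch fire, 7 burn out
  TFTTT
  F.FTT
  ...FT
  F.F.F
  TF...
  TT..F
Step 3: 6 trees catch fire, 9 burn out
  F.FTT
  ...FT
  ....F
  .....
  F....
  TF...
Step 4: 3 trees catch fire, 6 burn out
  ...FT
  ....F
  .....
  .....
  .....
  F....
Step 5: 1 trees catch fire, 3 burn out
  ....F
  .....
  .....
  .....
  .....
  .....
Step 6: 0 trees catch fire, 1 burn out
  .....
  .....
  .....
  .....
  .....
  .....

.....
.....
.....
.....
.....
.....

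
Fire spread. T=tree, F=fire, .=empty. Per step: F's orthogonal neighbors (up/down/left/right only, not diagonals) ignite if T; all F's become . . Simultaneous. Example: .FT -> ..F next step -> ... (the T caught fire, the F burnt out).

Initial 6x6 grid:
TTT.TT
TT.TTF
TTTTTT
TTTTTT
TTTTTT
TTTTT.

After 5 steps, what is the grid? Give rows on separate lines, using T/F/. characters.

Step 1: 3 trees catch fire, 1 burn out
  TTT.TF
  TT.TF.
  TTTTTF
  TTTTTT
  TTTTTT
  TTTTT.
Step 2: 4 trees catch fire, 3 burn out
  TTT.F.
  TT.F..
  TTTTF.
  TTTTTF
  TTTTTT
  TTTTT.
Step 3: 3 trees catch fire, 4 burn out
  TTT...
  TT....
  TTTF..
  TTTTF.
  TTTTTF
  TTTTT.
Step 4: 3 trees catch fire, 3 burn out
  TTT...
  TT....
  TTF...
  TTTF..
  TTTTF.
  TTTTT.
Step 5: 4 trees catch fire, 3 burn out
  TTT...
  TT....
  TF....
  TTF...
  TTTF..
  TTTTF.

TTT...
TT....
TF....
TTF...
TTTF..
TTTTF.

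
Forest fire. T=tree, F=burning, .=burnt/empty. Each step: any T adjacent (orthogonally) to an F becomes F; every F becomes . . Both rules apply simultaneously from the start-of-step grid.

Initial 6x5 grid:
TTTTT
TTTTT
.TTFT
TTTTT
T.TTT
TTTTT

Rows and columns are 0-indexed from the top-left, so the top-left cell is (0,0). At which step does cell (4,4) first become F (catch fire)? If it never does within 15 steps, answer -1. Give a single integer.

Step 1: cell (4,4)='T' (+4 fires, +1 burnt)
Step 2: cell (4,4)='T' (+7 fires, +4 burnt)
Step 3: cell (4,4)='F' (+7 fires, +7 burnt)
  -> target ignites at step 3
Step 4: cell (4,4)='.' (+5 fires, +7 burnt)
Step 5: cell (4,4)='.' (+3 fires, +5 burnt)
Step 6: cell (4,4)='.' (+1 fires, +3 burnt)
Step 7: cell (4,4)='.' (+0 fires, +1 burnt)
  fire out at step 7

3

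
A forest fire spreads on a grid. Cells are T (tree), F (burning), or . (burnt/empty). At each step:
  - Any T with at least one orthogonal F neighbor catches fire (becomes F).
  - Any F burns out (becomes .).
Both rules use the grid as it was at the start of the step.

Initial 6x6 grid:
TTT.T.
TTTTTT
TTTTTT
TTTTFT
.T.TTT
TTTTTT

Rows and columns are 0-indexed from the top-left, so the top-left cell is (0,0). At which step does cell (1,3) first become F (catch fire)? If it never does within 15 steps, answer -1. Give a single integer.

Step 1: cell (1,3)='T' (+4 fires, +1 burnt)
Step 2: cell (1,3)='T' (+7 fires, +4 burnt)
Step 3: cell (1,3)='F' (+7 fires, +7 burnt)
  -> target ignites at step 3
Step 4: cell (1,3)='.' (+5 fires, +7 burnt)
Step 5: cell (1,3)='.' (+4 fires, +5 burnt)
Step 6: cell (1,3)='.' (+3 fires, +4 burnt)
Step 7: cell (1,3)='.' (+1 fires, +3 burnt)
Step 8: cell (1,3)='.' (+0 fires, +1 burnt)
  fire out at step 8

3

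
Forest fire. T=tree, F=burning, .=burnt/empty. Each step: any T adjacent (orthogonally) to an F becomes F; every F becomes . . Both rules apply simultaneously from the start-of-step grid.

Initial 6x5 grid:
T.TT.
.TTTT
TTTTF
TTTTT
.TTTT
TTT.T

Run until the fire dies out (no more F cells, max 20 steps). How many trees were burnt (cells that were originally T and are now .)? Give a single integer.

Step 1: +3 fires, +1 burnt (F count now 3)
Step 2: +4 fires, +3 burnt (F count now 4)
Step 3: +6 fires, +4 burnt (F count now 6)
Step 4: +5 fires, +6 burnt (F count now 5)
Step 5: +3 fires, +5 burnt (F count now 3)
Step 6: +1 fires, +3 burnt (F count now 1)
Step 7: +1 fires, +1 burnt (F count now 1)
Step 8: +0 fires, +1 burnt (F count now 0)
Fire out after step 8
Initially T: 24, now '.': 29
Total burnt (originally-T cells now '.'): 23

Answer: 23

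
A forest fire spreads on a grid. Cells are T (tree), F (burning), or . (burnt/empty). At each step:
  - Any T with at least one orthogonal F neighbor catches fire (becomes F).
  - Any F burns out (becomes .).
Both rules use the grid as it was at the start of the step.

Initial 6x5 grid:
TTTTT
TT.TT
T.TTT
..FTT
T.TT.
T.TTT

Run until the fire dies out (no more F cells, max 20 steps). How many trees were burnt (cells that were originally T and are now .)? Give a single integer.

Answer: 20

Derivation:
Step 1: +3 fires, +1 burnt (F count now 3)
Step 2: +4 fires, +3 burnt (F count now 4)
Step 3: +3 fires, +4 burnt (F count now 3)
Step 4: +3 fires, +3 burnt (F count now 3)
Step 5: +2 fires, +3 burnt (F count now 2)
Step 6: +1 fires, +2 burnt (F count now 1)
Step 7: +2 fires, +1 burnt (F count now 2)
Step 8: +1 fires, +2 burnt (F count now 1)
Step 9: +1 fires, +1 burnt (F count now 1)
Step 10: +0 fires, +1 burnt (F count now 0)
Fire out after step 10
Initially T: 22, now '.': 28
Total burnt (originally-T cells now '.'): 20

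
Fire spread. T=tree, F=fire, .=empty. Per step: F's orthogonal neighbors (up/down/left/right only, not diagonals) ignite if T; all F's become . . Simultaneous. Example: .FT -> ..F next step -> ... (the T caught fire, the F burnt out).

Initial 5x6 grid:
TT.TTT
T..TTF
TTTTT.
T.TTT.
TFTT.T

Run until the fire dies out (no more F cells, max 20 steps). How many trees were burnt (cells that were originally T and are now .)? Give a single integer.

Answer: 20

Derivation:
Step 1: +4 fires, +2 burnt (F count now 4)
Step 2: +6 fires, +4 burnt (F count now 6)
Step 3: +6 fires, +6 burnt (F count now 6)
Step 4: +2 fires, +6 burnt (F count now 2)
Step 5: +1 fires, +2 burnt (F count now 1)
Step 6: +1 fires, +1 burnt (F count now 1)
Step 7: +0 fires, +1 burnt (F count now 0)
Fire out after step 7
Initially T: 21, now '.': 29
Total burnt (originally-T cells now '.'): 20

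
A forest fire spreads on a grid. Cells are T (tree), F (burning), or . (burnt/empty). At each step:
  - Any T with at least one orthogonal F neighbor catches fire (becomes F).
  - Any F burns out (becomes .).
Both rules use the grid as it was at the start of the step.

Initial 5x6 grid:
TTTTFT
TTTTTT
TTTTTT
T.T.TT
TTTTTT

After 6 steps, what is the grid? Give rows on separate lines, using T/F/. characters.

Step 1: 3 trees catch fire, 1 burn out
  TTTF.F
  TTTTFT
  TTTTTT
  T.T.TT
  TTTTTT
Step 2: 4 trees catch fire, 3 burn out
  TTF...
  TTTF.F
  TTTTFT
  T.T.TT
  TTTTTT
Step 3: 5 trees catch fire, 4 burn out
  TF....
  TTF...
  TTTF.F
  T.T.FT
  TTTTTT
Step 4: 5 trees catch fire, 5 burn out
  F.....
  TF....
  TTF...
  T.T..F
  TTTTFT
Step 5: 5 trees catch fire, 5 burn out
  ......
  F.....
  TF....
  T.F...
  TTTF.F
Step 6: 2 trees catch fire, 5 burn out
  ......
  ......
  F.....
  T.....
  TTF...

......
......
F.....
T.....
TTF...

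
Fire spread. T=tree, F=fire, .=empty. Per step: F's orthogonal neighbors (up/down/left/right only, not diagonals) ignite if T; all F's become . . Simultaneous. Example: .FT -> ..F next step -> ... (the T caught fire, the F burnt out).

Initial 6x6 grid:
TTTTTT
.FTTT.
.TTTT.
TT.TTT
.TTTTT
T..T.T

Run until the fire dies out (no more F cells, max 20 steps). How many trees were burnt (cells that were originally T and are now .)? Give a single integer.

Answer: 25

Derivation:
Step 1: +3 fires, +1 burnt (F count now 3)
Step 2: +5 fires, +3 burnt (F count now 5)
Step 3: +5 fires, +5 burnt (F count now 5)
Step 4: +4 fires, +5 burnt (F count now 4)
Step 5: +3 fires, +4 burnt (F count now 3)
Step 6: +3 fires, +3 burnt (F count now 3)
Step 7: +1 fires, +3 burnt (F count now 1)
Step 8: +1 fires, +1 burnt (F count now 1)
Step 9: +0 fires, +1 burnt (F count now 0)
Fire out after step 9
Initially T: 26, now '.': 35
Total burnt (originally-T cells now '.'): 25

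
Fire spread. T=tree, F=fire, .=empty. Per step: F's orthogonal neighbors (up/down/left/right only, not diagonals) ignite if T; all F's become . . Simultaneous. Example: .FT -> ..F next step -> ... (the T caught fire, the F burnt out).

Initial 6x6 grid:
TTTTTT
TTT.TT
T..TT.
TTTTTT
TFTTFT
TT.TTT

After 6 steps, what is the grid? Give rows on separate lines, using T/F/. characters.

Step 1: 8 trees catch fire, 2 burn out
  TTTTTT
  TTT.TT
  T..TT.
  TFTTFT
  F.FF.F
  TF.TFT
Step 2: 8 trees catch fire, 8 burn out
  TTTTTT
  TTT.TT
  T..TF.
  F.FF.F
  ......
  F..F.F
Step 3: 3 trees catch fire, 8 burn out
  TTTTTT
  TTT.FT
  F..F..
  ......
  ......
  ......
Step 4: 3 trees catch fire, 3 burn out
  TTTTFT
  FTT..F
  ......
  ......
  ......
  ......
Step 5: 4 trees catch fire, 3 burn out
  FTTF.F
  .FT...
  ......
  ......
  ......
  ......
Step 6: 3 trees catch fire, 4 burn out
  .FF...
  ..F...
  ......
  ......
  ......
  ......

.FF...
..F...
......
......
......
......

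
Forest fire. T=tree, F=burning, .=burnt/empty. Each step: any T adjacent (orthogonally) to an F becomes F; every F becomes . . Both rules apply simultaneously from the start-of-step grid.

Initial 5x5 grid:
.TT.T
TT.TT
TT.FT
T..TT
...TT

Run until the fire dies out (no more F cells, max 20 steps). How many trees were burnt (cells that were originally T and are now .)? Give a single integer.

Step 1: +3 fires, +1 burnt (F count now 3)
Step 2: +3 fires, +3 burnt (F count now 3)
Step 3: +2 fires, +3 burnt (F count now 2)
Step 4: +0 fires, +2 burnt (F count now 0)
Fire out after step 4
Initially T: 15, now '.': 18
Total burnt (originally-T cells now '.'): 8

Answer: 8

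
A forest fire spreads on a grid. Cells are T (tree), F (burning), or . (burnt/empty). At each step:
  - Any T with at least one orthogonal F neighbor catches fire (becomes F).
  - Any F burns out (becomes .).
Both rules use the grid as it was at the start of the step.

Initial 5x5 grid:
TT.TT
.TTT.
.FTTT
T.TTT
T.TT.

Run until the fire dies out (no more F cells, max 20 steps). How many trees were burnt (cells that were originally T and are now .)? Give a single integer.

Step 1: +2 fires, +1 burnt (F count now 2)
Step 2: +4 fires, +2 burnt (F count now 4)
Step 3: +5 fires, +4 burnt (F count now 5)
Step 4: +3 fires, +5 burnt (F count now 3)
Step 5: +1 fires, +3 burnt (F count now 1)
Step 6: +0 fires, +1 burnt (F count now 0)
Fire out after step 6
Initially T: 17, now '.': 23
Total burnt (originally-T cells now '.'): 15

Answer: 15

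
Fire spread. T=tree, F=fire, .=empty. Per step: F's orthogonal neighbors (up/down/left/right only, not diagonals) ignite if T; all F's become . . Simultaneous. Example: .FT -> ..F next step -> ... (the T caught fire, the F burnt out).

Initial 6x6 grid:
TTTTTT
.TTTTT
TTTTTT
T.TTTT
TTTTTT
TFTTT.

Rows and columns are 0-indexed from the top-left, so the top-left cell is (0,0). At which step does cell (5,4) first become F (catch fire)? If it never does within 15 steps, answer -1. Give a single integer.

Step 1: cell (5,4)='T' (+3 fires, +1 burnt)
Step 2: cell (5,4)='T' (+3 fires, +3 burnt)
Step 3: cell (5,4)='F' (+4 fires, +3 burnt)
  -> target ignites at step 3
Step 4: cell (5,4)='.' (+4 fires, +4 burnt)
Step 5: cell (5,4)='.' (+5 fires, +4 burnt)
Step 6: cell (5,4)='.' (+5 fires, +5 burnt)
Step 7: cell (5,4)='.' (+4 fires, +5 burnt)
Step 8: cell (5,4)='.' (+3 fires, +4 burnt)
Step 9: cell (5,4)='.' (+1 fires, +3 burnt)
Step 10: cell (5,4)='.' (+0 fires, +1 burnt)
  fire out at step 10

3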